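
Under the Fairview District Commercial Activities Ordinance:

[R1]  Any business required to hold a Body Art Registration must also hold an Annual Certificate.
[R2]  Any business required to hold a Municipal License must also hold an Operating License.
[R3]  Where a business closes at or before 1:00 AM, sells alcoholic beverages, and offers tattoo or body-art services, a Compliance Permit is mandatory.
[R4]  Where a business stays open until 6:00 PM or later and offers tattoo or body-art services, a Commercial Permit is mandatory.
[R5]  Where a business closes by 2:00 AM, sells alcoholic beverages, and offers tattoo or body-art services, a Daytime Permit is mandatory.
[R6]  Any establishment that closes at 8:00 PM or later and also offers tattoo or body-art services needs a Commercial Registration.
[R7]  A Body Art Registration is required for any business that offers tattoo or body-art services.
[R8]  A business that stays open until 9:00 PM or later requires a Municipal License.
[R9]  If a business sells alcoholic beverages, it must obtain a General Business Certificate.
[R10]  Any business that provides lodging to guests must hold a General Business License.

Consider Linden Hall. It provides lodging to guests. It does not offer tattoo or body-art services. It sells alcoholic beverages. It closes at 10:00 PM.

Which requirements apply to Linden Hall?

General Business Certificate, General Business License, Municipal License, Operating License

[R1] Body Art Registration is not required → no effect.
[R2] Municipal License is required → Operating License also required.
[R3] closes 10:00 PM, at/before 1:00 AM; sells alcoholic beverages; does not offer tattoo or body-art services → Compliance Permit not required.
[R4] closes 10:00 PM, after 6:00 PM; does not offer tattoo or body-art services → Commercial Permit not required.
[R5] closes 10:00 PM, at/before 2:00 AM; sells alcoholic beverages; does not offer tattoo or body-art services → Daytime Permit not required.
[R6] closes 10:00 PM, after 8:00 PM; does not offer tattoo or body-art services → Commercial Registration not required.
[R7] does not offer tattoo or body-art services → Body Art Registration not required.
[R8] closes 10:00 PM, after 9:00 PM → Municipal License required.
[R9] sells alcoholic beverages → General Business Certificate required.
[R10] provides lodging to guests → General Business License required.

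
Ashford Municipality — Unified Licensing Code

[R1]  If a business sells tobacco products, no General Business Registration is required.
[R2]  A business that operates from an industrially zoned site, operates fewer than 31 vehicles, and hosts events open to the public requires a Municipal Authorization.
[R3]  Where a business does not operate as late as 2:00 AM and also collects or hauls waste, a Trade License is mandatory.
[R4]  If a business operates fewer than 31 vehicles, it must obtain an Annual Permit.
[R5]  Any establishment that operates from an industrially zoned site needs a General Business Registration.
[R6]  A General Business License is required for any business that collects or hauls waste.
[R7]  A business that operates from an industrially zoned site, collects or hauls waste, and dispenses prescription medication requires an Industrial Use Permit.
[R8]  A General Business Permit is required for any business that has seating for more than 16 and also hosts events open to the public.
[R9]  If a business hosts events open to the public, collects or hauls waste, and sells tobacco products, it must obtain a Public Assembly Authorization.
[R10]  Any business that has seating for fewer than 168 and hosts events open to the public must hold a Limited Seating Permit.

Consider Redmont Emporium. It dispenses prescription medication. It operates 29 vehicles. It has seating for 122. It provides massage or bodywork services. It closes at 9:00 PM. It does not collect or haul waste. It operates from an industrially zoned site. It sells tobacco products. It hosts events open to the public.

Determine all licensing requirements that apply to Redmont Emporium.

[R1] sells tobacco products → exempt from General Business Registration.
[R2] operates from an industrially zoned site; vehicles 29 < 31; hosts events open to the public → Municipal Authorization required.
[R3] closes 9:00 PM, at/before 2:00 AM; does not collect or haul waste → Trade License not required.
[R4] vehicles 29 < 31 → Annual Permit required.
[R5] operates from an industrially zoned site → General Business Registration required.
[R6] does not collect or haul waste → General Business License not required.
[R7] operates from an industrially zoned site; does not collect or haul waste; dispenses prescription medication → Industrial Use Permit not required.
[R8] seating 122 > 16; hosts events open to the public → General Business Permit required.
[R9] hosts events open to the public; does not collect or haul waste; sells tobacco products → Public Assembly Authorization not required.
[R10] seating 122 < 168; hosts events open to the public → Limited Seating Permit required.

Annual Permit, General Business Permit, Limited Seating Permit, Municipal Authorization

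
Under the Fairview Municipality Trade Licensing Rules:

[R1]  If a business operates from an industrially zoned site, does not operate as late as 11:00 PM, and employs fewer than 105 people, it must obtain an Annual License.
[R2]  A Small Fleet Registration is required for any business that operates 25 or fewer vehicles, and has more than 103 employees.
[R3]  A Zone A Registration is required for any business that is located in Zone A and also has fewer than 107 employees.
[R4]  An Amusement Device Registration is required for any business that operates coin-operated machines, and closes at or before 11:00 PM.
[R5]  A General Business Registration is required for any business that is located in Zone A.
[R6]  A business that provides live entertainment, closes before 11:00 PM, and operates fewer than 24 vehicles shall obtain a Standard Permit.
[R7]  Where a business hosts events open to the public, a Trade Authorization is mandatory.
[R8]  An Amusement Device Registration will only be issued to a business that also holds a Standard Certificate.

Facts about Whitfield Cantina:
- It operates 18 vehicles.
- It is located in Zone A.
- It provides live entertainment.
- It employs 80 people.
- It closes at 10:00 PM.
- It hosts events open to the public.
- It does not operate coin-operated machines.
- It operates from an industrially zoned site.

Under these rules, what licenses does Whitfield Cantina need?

[R1] operates from an industrially zoned site; closes 10:00 PM, at/before 11:00 PM; employees 80 < 105 → Annual License required.
[R2] vehicles 18 ≤ 25; employees 80 ≤ 103 → Small Fleet Registration not required.
[R3] is located in Zone A; employees 80 < 107 → Zone A Registration required.
[R4] does not operate coin-operated machines; closes 10:00 PM, at/before 11:00 PM → Amusement Device Registration not required.
[R5] is located in Zone A → General Business Registration required.
[R6] provides live entertainment; closes 10:00 PM, at/before 11:00 PM; vehicles 18 < 24 → Standard Permit required.
[R7] hosts events open to the public → Trade Authorization required.
[R8] Amusement Device Registration is not required → no effect.

Annual License, General Business Registration, Standard Permit, Trade Authorization, Zone A Registration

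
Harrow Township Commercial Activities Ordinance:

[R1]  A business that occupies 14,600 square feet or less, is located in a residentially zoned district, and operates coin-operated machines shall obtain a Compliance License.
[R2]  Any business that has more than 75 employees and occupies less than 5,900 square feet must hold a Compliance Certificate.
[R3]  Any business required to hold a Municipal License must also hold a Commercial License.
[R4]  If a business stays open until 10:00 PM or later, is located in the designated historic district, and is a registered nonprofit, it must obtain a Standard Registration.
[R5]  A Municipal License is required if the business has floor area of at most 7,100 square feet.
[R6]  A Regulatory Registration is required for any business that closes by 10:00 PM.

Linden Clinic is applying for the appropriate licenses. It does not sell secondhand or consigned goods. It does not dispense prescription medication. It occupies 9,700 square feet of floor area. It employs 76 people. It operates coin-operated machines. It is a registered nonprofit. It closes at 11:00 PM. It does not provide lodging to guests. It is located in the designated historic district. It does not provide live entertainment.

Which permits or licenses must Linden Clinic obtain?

Standard Registration

[R1] floor area 9,700 square feet ≤ 14,600 square feet; is located in the designated historic district (not: is located in a residentially zoned district); operates coin-operated machines → Compliance License not required.
[R2] employees 76 > 75; floor area 9,700 square feet ≥ 5,900 square feet → Compliance Certificate not required.
[R3] Municipal License is not required → no effect.
[R4] closes 11:00 PM, after 10:00 PM; is located in the designated historic district; is a registered nonprofit → Standard Registration required.
[R5] floor area 9,700 square feet > 7,100 square feet → Municipal License not required.
[R6] closes 11:00 PM, after 10:00 PM → Regulatory Registration not required.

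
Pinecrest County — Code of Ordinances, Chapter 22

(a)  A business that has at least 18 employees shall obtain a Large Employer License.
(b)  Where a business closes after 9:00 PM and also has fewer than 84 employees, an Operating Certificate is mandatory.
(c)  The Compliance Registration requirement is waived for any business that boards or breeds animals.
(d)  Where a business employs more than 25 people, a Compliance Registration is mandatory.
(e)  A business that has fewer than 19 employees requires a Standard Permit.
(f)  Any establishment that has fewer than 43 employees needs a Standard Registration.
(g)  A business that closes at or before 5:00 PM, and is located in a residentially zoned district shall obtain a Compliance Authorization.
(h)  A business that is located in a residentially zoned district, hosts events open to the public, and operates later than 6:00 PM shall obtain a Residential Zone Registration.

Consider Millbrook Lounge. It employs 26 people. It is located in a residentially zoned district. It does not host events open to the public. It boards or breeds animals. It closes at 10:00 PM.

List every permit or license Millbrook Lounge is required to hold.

(a) employees 26 ≥ 18 → Large Employer License required.
(b) closes 10:00 PM, after 9:00 PM; employees 26 < 84 → Operating Certificate required.
(c) boards or breeds animals → exempt from Compliance Registration.
(d) employees 26 > 25 → Compliance Registration required.
(e) employees 26 ≥ 19 → Standard Permit not required.
(f) employees 26 < 43 → Standard Registration required.
(g) closes 10:00 PM, after 5:00 PM; is located in a residentially zoned district → Compliance Authorization not required.
(h) is located in a residentially zoned district; does not host events open to the public; closes 10:00 PM, after 6:00 PM → Residential Zone Registration not required.

Large Employer License, Operating Certificate, Standard Registration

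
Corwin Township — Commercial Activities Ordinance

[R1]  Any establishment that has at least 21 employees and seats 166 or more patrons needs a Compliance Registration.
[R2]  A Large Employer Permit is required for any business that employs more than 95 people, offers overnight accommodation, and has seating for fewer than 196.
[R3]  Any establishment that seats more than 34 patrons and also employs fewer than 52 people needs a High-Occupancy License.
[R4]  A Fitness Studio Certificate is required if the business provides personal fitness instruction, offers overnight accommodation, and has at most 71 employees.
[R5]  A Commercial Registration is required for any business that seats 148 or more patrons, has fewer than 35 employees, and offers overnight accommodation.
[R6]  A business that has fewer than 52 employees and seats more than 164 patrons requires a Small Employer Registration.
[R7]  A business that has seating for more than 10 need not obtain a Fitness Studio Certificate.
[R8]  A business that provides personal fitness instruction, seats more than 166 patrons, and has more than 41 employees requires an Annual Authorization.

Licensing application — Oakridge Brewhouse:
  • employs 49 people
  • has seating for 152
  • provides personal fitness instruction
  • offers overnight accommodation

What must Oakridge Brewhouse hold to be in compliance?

[R1] employees 49 ≥ 21; seating 152 < 166 → Compliance Registration not required.
[R2] employees 49 ≤ 95; offers overnight accommodation; seating 152 < 196 → Large Employer Permit not required.
[R3] seating 152 > 34; employees 49 < 52 → High-Occupancy License required.
[R4] provides personal fitness instruction; offers overnight accommodation; employees 49 ≤ 71 → Fitness Studio Certificate required.
[R5] seating 152 ≥ 148; employees 49 ≥ 35; offers overnight accommodation → Commercial Registration not required.
[R6] employees 49 < 52; seating 152 ≤ 164 → Small Employer Registration not required.
[R7] seating 152 > 10 → exempt from Fitness Studio Certificate.
[R8] provides personal fitness instruction; seating 152 ≤ 166; employees 49 > 41 → Annual Authorization not required.

High-Occupancy License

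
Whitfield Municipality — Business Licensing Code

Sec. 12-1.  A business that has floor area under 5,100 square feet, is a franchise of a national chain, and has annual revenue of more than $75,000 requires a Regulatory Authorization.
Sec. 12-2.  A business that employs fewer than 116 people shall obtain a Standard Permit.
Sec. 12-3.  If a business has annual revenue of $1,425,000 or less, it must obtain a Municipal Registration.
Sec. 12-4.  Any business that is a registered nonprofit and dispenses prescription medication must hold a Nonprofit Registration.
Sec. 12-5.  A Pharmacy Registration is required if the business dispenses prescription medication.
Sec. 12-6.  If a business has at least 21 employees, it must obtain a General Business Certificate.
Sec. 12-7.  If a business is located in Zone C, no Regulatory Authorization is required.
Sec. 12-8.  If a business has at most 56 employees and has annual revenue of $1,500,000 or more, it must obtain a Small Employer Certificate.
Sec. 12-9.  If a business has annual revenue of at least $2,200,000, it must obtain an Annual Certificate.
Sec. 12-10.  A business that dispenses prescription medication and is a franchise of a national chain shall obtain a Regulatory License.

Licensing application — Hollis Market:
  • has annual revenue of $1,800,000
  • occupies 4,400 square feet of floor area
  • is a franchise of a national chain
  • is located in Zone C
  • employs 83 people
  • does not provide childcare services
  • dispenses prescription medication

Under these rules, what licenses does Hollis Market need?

Sec. 12-1. floor area 4,400 square feet < 5,100 square feet; is a franchise of a national chain; revenue $1,800,000 > $75,000 → Regulatory Authorization required.
Sec. 12-2. employees 83 < 116 → Standard Permit required.
Sec. 12-3. revenue $1,800,000 > $1,425,000 → Municipal Registration not required.
Sec. 12-4. is a franchise of a national chain (not: is a registered nonprofit); dispenses prescription medication → Nonprofit Registration not required.
Sec. 12-5. dispenses prescription medication → Pharmacy Registration required.
Sec. 12-6. employees 83 ≥ 21 → General Business Certificate required.
Sec. 12-7. is located in Zone C → exempt from Regulatory Authorization.
Sec. 12-8. employees 83 > 56; revenue $1,800,000 ≥ $1,500,000 → Small Employer Certificate not required.
Sec. 12-9. revenue $1,800,000 < $2,200,000 → Annual Certificate not required.
Sec. 12-10. dispenses prescription medication; is a franchise of a national chain → Regulatory License required.

General Business Certificate, Pharmacy Registration, Regulatory License, Standard Permit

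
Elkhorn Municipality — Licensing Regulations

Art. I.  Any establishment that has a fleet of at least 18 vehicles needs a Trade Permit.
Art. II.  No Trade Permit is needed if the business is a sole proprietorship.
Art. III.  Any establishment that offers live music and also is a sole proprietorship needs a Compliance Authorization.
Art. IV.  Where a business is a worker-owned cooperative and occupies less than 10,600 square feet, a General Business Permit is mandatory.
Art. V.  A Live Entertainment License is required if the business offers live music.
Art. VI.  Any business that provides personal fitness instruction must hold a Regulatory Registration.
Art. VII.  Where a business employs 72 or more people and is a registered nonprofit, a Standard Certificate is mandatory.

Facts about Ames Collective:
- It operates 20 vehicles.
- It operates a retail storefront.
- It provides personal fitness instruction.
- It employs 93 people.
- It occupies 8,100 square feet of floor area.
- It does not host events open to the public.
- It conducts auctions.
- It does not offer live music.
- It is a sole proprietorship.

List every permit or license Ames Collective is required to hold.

Regulatory Registration

Art. I. vehicles 20 ≥ 18 → Trade Permit required.
Art. II. is a sole proprietorship → exempt from Trade Permit.
Art. III. does not offer live music; is a sole proprietorship → Compliance Authorization not required.
Art. IV. is a sole proprietorship (not: is a worker-owned cooperative); floor area 8,100 square feet < 10,600 square feet → General Business Permit not required.
Art. V. does not offer live music → Live Entertainment License not required.
Art. VI. provides personal fitness instruction → Regulatory Registration required.
Art. VII. employees 93 ≥ 72; is a sole proprietorship (not: is a registered nonprofit) → Standard Certificate not required.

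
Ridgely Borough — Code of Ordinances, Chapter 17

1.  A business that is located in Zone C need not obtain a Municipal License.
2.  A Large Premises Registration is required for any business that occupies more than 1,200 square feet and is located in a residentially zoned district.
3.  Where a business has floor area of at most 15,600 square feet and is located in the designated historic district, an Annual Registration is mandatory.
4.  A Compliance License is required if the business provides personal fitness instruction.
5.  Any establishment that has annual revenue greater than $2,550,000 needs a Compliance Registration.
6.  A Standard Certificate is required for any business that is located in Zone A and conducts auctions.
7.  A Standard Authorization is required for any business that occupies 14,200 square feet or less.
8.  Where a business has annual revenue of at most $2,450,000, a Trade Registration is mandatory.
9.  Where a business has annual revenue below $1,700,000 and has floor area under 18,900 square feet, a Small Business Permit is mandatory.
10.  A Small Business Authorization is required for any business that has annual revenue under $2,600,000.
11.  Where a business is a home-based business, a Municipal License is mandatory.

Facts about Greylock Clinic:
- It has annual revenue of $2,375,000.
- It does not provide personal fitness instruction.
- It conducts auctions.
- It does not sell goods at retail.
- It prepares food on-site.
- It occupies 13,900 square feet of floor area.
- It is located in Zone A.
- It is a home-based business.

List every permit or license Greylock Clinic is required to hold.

Municipal License, Small Business Authorization, Standard Authorization, Standard Certificate, Trade Registration

1. is located in Zone A (not: is located in Zone C) → Municipal License exemption does not apply.
2. floor area 13,900 square feet > 1,200 square feet; is located in Zone A (not: is located in a residentially zoned district) → Large Premises Registration not required.
3. floor area 13,900 square feet ≤ 15,600 square feet; is located in Zone A (not: is located in the designated historic district) → Annual Registration not required.
4. does not provide personal fitness instruction → Compliance License not required.
5. revenue $2,375,000 ≤ $2,550,000 → Compliance Registration not required.
6. is located in Zone A; conducts auctions → Standard Certificate required.
7. floor area 13,900 square feet ≤ 14,200 square feet → Standard Authorization required.
8. revenue $2,375,000 ≤ $2,450,000 → Trade Registration required.
9. revenue $2,375,000 ≥ $1,700,000; floor area 13,900 square feet < 18,900 square feet → Small Business Permit not required.
10. revenue $2,375,000 < $2,600,000 → Small Business Authorization required.
11. is a home-based business → Municipal License required.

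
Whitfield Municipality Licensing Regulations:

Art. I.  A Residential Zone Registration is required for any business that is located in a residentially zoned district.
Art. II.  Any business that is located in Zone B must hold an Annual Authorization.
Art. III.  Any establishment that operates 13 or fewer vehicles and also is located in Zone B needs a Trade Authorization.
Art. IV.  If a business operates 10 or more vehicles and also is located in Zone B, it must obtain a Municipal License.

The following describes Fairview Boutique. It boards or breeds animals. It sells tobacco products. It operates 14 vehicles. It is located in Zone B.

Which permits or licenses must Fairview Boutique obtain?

Annual Authorization, Municipal License

Art. I. is located in Zone B (not: is located in a residentially zoned district) → Residential Zone Registration not required.
Art. II. is located in Zone B → Annual Authorization required.
Art. III. vehicles 14 > 13; is located in Zone B → Trade Authorization not required.
Art. IV. vehicles 14 ≥ 10; is located in Zone B → Municipal License required.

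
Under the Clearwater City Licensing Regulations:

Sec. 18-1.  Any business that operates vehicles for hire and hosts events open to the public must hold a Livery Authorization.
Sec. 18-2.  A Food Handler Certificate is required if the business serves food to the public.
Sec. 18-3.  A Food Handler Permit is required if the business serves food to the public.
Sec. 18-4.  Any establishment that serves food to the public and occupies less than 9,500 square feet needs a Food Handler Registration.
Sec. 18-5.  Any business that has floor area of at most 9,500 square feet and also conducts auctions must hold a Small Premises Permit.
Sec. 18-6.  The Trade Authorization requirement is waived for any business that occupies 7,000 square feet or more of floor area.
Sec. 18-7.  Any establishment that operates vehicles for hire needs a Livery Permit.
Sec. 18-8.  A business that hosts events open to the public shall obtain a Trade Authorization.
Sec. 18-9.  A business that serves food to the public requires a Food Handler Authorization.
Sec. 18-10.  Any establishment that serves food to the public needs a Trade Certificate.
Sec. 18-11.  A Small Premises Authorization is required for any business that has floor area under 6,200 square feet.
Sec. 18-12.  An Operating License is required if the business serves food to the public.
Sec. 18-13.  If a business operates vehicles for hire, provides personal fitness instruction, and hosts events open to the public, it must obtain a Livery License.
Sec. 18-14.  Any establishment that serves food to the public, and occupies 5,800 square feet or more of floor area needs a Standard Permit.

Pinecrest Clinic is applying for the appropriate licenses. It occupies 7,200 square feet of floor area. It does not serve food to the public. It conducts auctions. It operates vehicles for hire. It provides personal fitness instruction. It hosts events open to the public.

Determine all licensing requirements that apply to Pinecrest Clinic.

Sec. 18-1. operates vehicles for hire; hosts events open to the public → Livery Authorization required.
Sec. 18-2. does not serve food to the public → Food Handler Certificate not required.
Sec. 18-3. does not serve food to the public → Food Handler Permit not required.
Sec. 18-4. does not serve food to the public; floor area 7,200 square feet < 9,500 square feet → Food Handler Registration not required.
Sec. 18-5. floor area 7,200 square feet ≤ 9,500 square feet; conducts auctions → Small Premises Permit required.
Sec. 18-6. floor area 7,200 square feet ≥ 7,000 square feet → exempt from Trade Authorization.
Sec. 18-7. operates vehicles for hire → Livery Permit required.
Sec. 18-8. hosts events open to the public → Trade Authorization required.
Sec. 18-9. does not serve food to the public → Food Handler Authorization not required.
Sec. 18-10. does not serve food to the public → Trade Certificate not required.
Sec. 18-11. floor area 7,200 square feet ≥ 6,200 square feet → Small Premises Authorization not required.
Sec. 18-12. does not serve food to the public → Operating License not required.
Sec. 18-13. operates vehicles for hire; provides personal fitness instruction; hosts events open to the public → Livery License required.
Sec. 18-14. does not serve food to the public; floor area 7,200 square feet ≥ 5,800 square feet → Standard Permit not required.

Livery Authorization, Livery License, Livery Permit, Small Premises Permit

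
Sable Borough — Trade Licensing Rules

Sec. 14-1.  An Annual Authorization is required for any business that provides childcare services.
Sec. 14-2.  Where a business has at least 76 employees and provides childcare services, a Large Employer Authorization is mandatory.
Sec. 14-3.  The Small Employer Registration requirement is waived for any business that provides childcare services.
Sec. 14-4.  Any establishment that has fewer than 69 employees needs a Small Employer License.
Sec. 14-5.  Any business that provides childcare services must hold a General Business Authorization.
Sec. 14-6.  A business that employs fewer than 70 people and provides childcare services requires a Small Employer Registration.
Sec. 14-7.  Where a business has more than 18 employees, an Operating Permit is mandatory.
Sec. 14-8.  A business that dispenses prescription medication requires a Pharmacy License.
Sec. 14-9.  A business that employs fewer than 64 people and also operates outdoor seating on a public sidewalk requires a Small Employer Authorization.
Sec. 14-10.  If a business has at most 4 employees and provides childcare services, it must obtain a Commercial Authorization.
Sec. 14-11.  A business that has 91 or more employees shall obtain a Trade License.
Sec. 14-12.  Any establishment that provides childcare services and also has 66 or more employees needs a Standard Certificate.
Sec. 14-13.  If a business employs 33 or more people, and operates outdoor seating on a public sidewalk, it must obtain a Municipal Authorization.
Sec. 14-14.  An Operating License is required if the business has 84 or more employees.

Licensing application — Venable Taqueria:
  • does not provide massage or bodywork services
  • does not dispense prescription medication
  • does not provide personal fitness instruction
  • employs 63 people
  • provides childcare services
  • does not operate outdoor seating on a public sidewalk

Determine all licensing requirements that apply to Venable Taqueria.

Sec. 14-1. provides childcare services → Annual Authorization required.
Sec. 14-2. employees 63 < 76; provides childcare services → Large Employer Authorization not required.
Sec. 14-3. provides childcare services → exempt from Small Employer Registration.
Sec. 14-4. employees 63 < 69 → Small Employer License required.
Sec. 14-5. provides childcare services → General Business Authorization required.
Sec. 14-6. employees 63 < 70; provides childcare services → Small Employer Registration required.
Sec. 14-7. employees 63 > 18 → Operating Permit required.
Sec. 14-8. does not dispense prescription medication → Pharmacy License not required.
Sec. 14-9. employees 63 < 64; does not operate outdoor seating on a public sidewalk → Small Employer Authorization not required.
Sec. 14-10. employees 63 > 4; provides childcare services → Commercial Authorization not required.
Sec. 14-11. employees 63 < 91 → Trade License not required.
Sec. 14-12. provides childcare services; employees 63 < 66 → Standard Certificate not required.
Sec. 14-13. employees 63 ≥ 33; does not operate outdoor seating on a public sidewalk → Municipal Authorization not required.
Sec. 14-14. employees 63 < 84 → Operating License not required.

Annual Authorization, General Business Authorization, Operating Permit, Small Employer License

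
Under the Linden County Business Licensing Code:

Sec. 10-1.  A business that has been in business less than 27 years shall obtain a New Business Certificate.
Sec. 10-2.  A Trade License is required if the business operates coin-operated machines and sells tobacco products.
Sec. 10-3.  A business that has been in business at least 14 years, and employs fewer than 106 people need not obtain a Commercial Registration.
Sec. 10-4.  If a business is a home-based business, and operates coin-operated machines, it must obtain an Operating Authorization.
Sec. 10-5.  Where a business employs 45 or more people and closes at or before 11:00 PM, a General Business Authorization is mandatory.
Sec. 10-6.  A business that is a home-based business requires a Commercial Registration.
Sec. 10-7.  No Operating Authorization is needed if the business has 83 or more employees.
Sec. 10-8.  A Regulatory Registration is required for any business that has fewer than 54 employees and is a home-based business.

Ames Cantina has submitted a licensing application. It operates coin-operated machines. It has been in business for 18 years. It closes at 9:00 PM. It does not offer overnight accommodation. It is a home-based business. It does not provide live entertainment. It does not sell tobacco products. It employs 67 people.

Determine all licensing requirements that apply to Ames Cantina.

Sec. 10-1. years in business 18 < 27 → New Business Certificate required.
Sec. 10-2. operates coin-operated machines; does not sell tobacco products → Trade License not required.
Sec. 10-3. years in business 18 ≥ 14; employees 67 < 106 → exempt from Commercial Registration.
Sec. 10-4. is a home-based business; operates coin-operated machines → Operating Authorization required.
Sec. 10-5. employees 67 ≥ 45; closes 9:00 PM, at/before 11:00 PM → General Business Authorization required.
Sec. 10-6. is a home-based business → Commercial Registration required.
Sec. 10-7. employees 67 < 83 → Operating Authorization exemption does not apply.
Sec. 10-8. employees 67 ≥ 54; is a home-based business → Regulatory Registration not required.

General Business Authorization, New Business Certificate, Operating Authorization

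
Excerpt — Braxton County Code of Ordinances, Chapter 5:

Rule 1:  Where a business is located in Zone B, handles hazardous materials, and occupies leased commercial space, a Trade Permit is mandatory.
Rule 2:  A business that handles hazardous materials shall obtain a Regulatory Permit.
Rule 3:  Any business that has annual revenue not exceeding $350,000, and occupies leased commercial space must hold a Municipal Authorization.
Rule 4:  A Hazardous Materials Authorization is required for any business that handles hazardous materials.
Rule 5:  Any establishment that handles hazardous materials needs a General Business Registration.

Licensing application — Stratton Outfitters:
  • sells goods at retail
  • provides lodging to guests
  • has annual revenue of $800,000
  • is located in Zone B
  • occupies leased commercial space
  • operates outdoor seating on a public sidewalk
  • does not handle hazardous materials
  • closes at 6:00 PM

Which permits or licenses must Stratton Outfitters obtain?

Rule 1: is located in Zone B; does not handle hazardous materials; occupies leased commercial space → Trade Permit not required.
Rule 2: does not handle hazardous materials → Regulatory Permit not required.
Rule 3: revenue $800,000 > $350,000; occupies leased commercial space → Municipal Authorization not required.
Rule 4: does not handle hazardous materials → Hazardous Materials Authorization not required.
Rule 5: does not handle hazardous materials → General Business Registration not required.

None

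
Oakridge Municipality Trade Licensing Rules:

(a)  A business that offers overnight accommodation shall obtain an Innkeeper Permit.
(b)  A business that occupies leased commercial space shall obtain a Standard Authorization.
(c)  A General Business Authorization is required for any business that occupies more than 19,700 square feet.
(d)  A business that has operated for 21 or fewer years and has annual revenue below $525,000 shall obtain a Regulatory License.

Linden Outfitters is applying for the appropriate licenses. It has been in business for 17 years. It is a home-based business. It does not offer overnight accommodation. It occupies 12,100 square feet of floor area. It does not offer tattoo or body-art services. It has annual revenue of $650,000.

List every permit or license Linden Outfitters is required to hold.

(a) does not offer overnight accommodation → Innkeeper Permit not required.
(b) is a home-based business (not: occupies leased commercial space) → Standard Authorization not required.
(c) floor area 12,100 square feet ≤ 19,700 square feet → General Business Authorization not required.
(d) years in business 17 ≤ 21; revenue $650,000 ≥ $525,000 → Regulatory License not required.

None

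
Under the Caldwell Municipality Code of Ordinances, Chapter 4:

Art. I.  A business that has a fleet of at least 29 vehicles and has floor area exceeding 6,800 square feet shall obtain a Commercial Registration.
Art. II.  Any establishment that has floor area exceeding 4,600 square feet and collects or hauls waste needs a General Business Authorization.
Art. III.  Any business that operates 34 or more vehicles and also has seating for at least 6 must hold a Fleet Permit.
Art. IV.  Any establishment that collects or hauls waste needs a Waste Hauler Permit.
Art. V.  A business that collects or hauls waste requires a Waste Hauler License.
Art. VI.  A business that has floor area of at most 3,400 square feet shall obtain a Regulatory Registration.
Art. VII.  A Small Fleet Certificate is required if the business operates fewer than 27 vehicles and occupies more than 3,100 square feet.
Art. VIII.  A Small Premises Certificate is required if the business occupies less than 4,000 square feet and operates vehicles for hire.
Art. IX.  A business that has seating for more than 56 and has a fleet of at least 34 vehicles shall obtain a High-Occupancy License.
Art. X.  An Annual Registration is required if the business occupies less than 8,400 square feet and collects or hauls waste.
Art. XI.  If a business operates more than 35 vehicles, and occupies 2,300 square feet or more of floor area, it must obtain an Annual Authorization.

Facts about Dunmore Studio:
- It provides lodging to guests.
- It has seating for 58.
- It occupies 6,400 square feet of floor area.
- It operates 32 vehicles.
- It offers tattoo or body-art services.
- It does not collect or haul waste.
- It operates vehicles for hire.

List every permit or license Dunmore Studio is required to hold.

Art. I. vehicles 32 ≥ 29; floor area 6,400 square feet ≤ 6,800 square feet → Commercial Registration not required.
Art. II. floor area 6,400 square feet > 4,600 square feet; does not collect or haul waste → General Business Authorization not required.
Art. III. vehicles 32 < 34; seating 58 ≥ 6 → Fleet Permit not required.
Art. IV. does not collect or haul waste → Waste Hauler Permit not required.
Art. V. does not collect or haul waste → Waste Hauler License not required.
Art. VI. floor area 6,400 square feet > 3,400 square feet → Regulatory Registration not required.
Art. VII. vehicles 32 ≥ 27; floor area 6,400 square feet > 3,100 square feet → Small Fleet Certificate not required.
Art. VIII. floor area 6,400 square feet ≥ 4,000 square feet; operates vehicles for hire → Small Premises Certificate not required.
Art. IX. seating 58 > 56; vehicles 32 < 34 → High-Occupancy License not required.
Art. X. floor area 6,400 square feet < 8,400 square feet; does not collect or haul waste → Annual Registration not required.
Art. XI. vehicles 32 ≤ 35; floor area 6,400 square feet ≥ 2,300 square feet → Annual Authorization not required.

None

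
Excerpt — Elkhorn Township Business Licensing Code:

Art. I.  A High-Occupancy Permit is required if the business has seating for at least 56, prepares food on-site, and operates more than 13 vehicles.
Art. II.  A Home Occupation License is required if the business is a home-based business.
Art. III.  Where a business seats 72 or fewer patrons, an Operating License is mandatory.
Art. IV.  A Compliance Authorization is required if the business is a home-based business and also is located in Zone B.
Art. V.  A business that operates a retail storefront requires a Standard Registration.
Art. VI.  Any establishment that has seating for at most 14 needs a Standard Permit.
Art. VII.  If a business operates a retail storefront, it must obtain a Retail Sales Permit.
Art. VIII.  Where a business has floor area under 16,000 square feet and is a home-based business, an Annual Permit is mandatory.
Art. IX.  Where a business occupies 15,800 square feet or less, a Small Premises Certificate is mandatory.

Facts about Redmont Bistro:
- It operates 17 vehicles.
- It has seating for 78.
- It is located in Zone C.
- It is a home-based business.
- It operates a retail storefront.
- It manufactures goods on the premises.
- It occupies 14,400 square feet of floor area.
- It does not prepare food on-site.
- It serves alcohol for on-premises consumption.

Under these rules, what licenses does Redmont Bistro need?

Annual Permit, Home Occupation License, Retail Sales Permit, Small Premises Certificate, Standard Registration

Art. I. seating 78 ≥ 56; does not prepare food on-site; vehicles 17 > 13 → High-Occupancy Permit not required.
Art. II. is a home-based business → Home Occupation License required.
Art. III. seating 78 > 72 → Operating License not required.
Art. IV. is a home-based business; is located in Zone C (not: is located in Zone B) → Compliance Authorization not required.
Art. V. operates a retail storefront → Standard Registration required.
Art. VI. seating 78 > 14 → Standard Permit not required.
Art. VII. operates a retail storefront → Retail Sales Permit required.
Art. VIII. floor area 14,400 square feet < 16,000 square feet; is a home-based business → Annual Permit required.
Art. IX. floor area 14,400 square feet ≤ 15,800 square feet → Small Premises Certificate required.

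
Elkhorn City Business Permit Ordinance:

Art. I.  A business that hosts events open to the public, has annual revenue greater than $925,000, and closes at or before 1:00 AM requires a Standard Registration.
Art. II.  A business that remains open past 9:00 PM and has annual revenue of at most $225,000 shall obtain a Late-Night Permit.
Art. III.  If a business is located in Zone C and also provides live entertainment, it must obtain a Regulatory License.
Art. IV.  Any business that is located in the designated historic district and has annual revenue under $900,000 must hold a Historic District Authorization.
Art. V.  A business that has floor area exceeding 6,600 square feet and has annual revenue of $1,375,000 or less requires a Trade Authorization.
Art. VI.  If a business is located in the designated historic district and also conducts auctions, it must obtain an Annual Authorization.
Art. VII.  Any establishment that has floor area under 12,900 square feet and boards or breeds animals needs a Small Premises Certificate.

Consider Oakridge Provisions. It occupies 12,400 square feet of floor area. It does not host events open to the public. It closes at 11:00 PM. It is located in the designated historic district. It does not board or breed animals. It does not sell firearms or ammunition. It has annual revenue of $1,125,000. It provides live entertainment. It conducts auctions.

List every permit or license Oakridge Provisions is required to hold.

Art. I. does not host events open to the public; revenue $1,125,000 > $925,000; closes 11:00 PM, at/before 1:00 AM → Standard Registration not required.
Art. II. closes 11:00 PM, after 9:00 PM; revenue $1,125,000 > $225,000 → Late-Night Permit not required.
Art. III. is located in the designated historic district (not: is located in Zone C); provides live entertainment → Regulatory License not required.
Art. IV. is located in the designated historic district; revenue $1,125,000 ≥ $900,000 → Historic District Authorization not required.
Art. V. floor area 12,400 square feet > 6,600 square feet; revenue $1,125,000 ≤ $1,375,000 → Trade Authorization required.
Art. VI. is located in the designated historic district; conducts auctions → Annual Authorization required.
Art. VII. floor area 12,400 square feet < 12,900 square feet; does not board or breed animals → Small Premises Certificate not required.

Annual Authorization, Trade Authorization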